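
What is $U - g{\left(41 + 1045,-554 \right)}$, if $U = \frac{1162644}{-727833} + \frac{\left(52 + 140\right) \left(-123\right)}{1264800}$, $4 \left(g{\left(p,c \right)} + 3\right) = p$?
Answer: $- \frac{1726798014137}{6392799850} \approx -270.12$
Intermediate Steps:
$g{\left(p,c \right)} = -3 + \frac{p}{4}$
$U = - \frac{5165627206}{3196399925}$ ($U = 1162644 \left(- \frac{1}{727833}\right) + 192 \left(-123\right) \frac{1}{1264800} = - \frac{387548}{242611} - \frac{246}{13175} = - \frac{5165627206}{3196399925} \approx -1.6161$)
$U - g{\left(41 + 1045,-554 \right)} = - \frac{5165627206}{3196399925} - \left(-3 + \frac{41 + 1045}{4}\right) = - \frac{5165627206}{3196399925} - \left(-3 + \frac{1}{4} \cdot 1086\right) = - \frac{5165627206}{3196399925} - \left(-3 + \frac{543}{2}\right) = - \frac{5165627206}{3196399925} - \frac{537}{2} = - \frac{1726798014137}{6392799850}$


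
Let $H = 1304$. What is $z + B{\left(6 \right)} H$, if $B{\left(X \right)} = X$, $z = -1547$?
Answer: $6277$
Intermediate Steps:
$z + B{\left(6 \right)} H = -1547 + 6 \cdot 1304 = -1547 + 7824 = 6277$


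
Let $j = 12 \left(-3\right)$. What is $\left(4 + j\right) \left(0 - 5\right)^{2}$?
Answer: $-800$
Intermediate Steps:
$j = -36$
$\left(4 + j\right) \left(0 - 5\right)^{2} = \left(4 - 36\right) \left(0 - 5\right)^{2} = - 32 \left(-5\right)^{2} = \left(-32\right) 25 = -800$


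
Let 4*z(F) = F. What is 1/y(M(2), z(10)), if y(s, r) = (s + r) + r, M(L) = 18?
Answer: 1/23 ≈ 0.043478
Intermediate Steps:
z(F) = F/4
y(s, r) = s + 2*r (y(s, r) = (r + s) + r = s + 2*r)
1/y(M(2), z(10)) = 1/(18 + 2*((¼)*10)) = 1/(18 + 2*(5/2)) = 1/(18 + 5) = 1/23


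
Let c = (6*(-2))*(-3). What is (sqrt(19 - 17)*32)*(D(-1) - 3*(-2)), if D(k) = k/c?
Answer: 1720*sqrt(2)/9 ≈ 270.27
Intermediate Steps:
c = 36 (c = -12*(-3) = 36)
D(k) = k/36
(sqrt(19 - 17)*32)*(D(-1) - 3*(-2)) = (sqrt(19 - 17)*32)*((1/36)*(-1) - 3*(-2)) = (sqrt(2)*32)*(-1/36 + 6) = (32*sqrt(2))*(215/36) = 1720*sqrt(2)/9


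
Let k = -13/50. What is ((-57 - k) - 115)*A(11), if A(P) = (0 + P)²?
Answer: -1039027/50 ≈ -20781.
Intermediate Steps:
k = -13/50 (k = -13*1/50 = -13/50 ≈ -0.26000)
A(P) = P²
((-57 - k) - 115)*A(11) = ((-57 - 1*(-13/50)) - 115)*11² = ((-57 + 13/50) - 115)*121 = (-2837/50 - 115)*121 = -8587/50*121 = -1039027/50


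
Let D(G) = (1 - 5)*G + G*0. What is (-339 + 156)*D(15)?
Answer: 10980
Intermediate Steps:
D(G) = -4*G (D(G) = -4*G + 0 = -4*G)
(-339 + 156)*D(15) = (-339 + 156)*(-4*15) = -183*(-60) = 10980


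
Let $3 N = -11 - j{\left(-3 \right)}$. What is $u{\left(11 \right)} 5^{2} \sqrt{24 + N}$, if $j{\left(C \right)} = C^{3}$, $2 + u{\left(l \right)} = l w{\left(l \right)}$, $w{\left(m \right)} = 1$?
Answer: $150 \sqrt{66} \approx 1218.6$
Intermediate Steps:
$u{\left(l \right)} = -2 + l$ ($u{\left(l \right)} = -2 + l 1 = -2 + l$)
$N = \frac{16}{3}$ ($N = \frac{-11 - \left(-3\right)^{3}}{3} = \frac{-11 - -27}{3} = \frac{-11 + 27}{3} = \frac{1}{3} \cdot 16 = \frac{16}{3} \approx 5.3333$)
$u{\left(11 \right)} 5^{2} \sqrt{24 + N} = \left(-2 + 11\right) 5^{2} \sqrt{24 + \frac{16}{3}} = 9 \cdot 25 \sqrt{\frac{88}{3}} = 225 \frac{2 \sqrt{66}}{3} = 150 \sqrt{66}$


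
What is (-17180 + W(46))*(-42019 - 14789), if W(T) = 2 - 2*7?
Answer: 976643136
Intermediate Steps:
W(T) = -12 (W(T) = 2 - 14 = -12)
(-17180 + W(46))*(-42019 - 14789) = (-17180 - 12)*(-42019 - 14789) = -17192*(-56808) = 976643136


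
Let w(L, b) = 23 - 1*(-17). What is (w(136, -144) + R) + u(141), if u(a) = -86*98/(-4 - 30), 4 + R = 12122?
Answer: 210900/17 ≈ 12406.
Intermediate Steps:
w(L, b) = 40 (w(L, b) = 23 + 17 = 40)
R = 12118 (R = -4 + 12122 = 12118)
u(a) = 4214/17 (u(a) = -86/((-34*1/98)) = -86/(-17/49) = -86*(-49/17) = 4214/17)
(w(136, -144) + R) + u(141) = (40 + 12118) + 4214/17 = 12158 + 4214/17 = 210900/17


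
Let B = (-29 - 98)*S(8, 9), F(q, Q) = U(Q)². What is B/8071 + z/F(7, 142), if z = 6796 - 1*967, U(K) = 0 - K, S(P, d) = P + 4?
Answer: 16315923/162743644 ≈ 0.10026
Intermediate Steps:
S(P, d) = 4 + P
U(K) = -K
z = 5829 (z = 6796 - 967 = 5829)
F(q, Q) = Q² (F(q, Q) = (-Q)² = Q²)
B = -1524 (B = (-29 - 98)*(4 + 8) = -127*12 = -1524)
B/8071 + z/F(7, 142) = -1524/8071 + 5829/(142²) = -1524*1/8071 + 5829/20164 = -1524/8071 + 5829*(1/20164) = -1524/8071 + 5829/20164 = 16315923/162743644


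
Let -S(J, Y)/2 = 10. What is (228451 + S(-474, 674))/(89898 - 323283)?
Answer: -228431/233385 ≈ -0.97877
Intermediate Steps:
S(J, Y) = -20 (S(J, Y) = -2*10 = -20)
(228451 + S(-474, 674))/(89898 - 323283) = (228451 - 20)/(89898 - 323283) = 228431/(-233385) = 228431*(-1/233385) = -228431/233385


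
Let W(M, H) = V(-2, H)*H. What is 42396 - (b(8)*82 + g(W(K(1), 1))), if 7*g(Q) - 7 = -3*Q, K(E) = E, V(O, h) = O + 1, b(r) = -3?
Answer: 298484/7 ≈ 42641.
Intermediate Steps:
V(O, h) = 1 + O
W(M, H) = -H (W(M, H) = (1 - 2)*H = -H)
g(Q) = 1 - 3*Q/7 (g(Q) = 1 + (-3*Q)/7 = 1 - 3*Q/7)
42396 - (b(8)*82 + g(W(K(1), 1))) = 42396 - (-3*82 + (1 - (-3)/7)) = 42396 - (-246 + (1 - 3/7*(-1))) = 42396 - (-246 + (1 + 3/7)) = 42396 - (-246 + 10/7) = 42396 - 1*(-1712/7) = 42396 + 1712/7 = 298484/7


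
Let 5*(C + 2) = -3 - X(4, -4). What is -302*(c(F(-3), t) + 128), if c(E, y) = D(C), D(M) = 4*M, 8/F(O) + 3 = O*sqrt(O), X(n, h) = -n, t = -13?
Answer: -182408/5 ≈ -36482.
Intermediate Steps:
C = -9/5 (C = -2 + (-3 - (-1)*4)/5 = -2 + (-3 - 1*(-4))/5 = -2 + (-3 + 4)/5 = -2 + (1/5)*1 = -2 + 1/5 = -9/5 ≈ -1.8000)
F(O) = 8/(-3 + O**(3/2)) (F(O) = 8/(-3 + O*sqrt(O)) = 8/(-3 + O**(3/2)))
c(E, y) = -36/5 (c(E, y) = 4*(-9/5) = -36/5)
-302*(c(F(-3), t) + 128) = -302*(-36/5 + 128) = -302*604/5 = -182408/5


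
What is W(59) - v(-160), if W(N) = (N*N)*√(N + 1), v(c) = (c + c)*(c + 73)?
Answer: -27840 + 6962*√15 ≈ -876.29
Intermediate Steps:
v(c) = 2*c*(73 + c) (v(c) = (2*c)*(73 + c) = 2*c*(73 + c))
W(N) = N²*√(1 + N)
W(59) - v(-160) = 59²*√(1 + 59) - 2*(-160)*(73 - 160) = 3481*√60 - 2*(-160)*(-87) = 3481*(2*√15) - 1*27840 = 6962*√15 - 27840 = -27840 + 6962*√15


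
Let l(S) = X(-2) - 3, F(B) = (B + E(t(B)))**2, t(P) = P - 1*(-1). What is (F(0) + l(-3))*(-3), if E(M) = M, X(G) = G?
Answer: 12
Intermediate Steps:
t(P) = 1 + P (t(P) = P + 1 = 1 + P)
F(B) = (1 + 2*B)**2 (F(B) = (B + (1 + B))**2 = (1 + 2*B)**2)
l(S) = -5 (l(S) = -2 - 3 = -5)
(F(0) + l(-3))*(-3) = ((1 + 2*0)**2 - 5)*(-3) = ((1 + 0)**2 - 5)*(-3) = (1**2 - 5)*(-3) = (1 - 5)*(-3) = -4*(-3) = 12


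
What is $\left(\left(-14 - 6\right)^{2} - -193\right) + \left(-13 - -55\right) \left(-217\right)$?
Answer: $-8521$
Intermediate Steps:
$\left(\left(-14 - 6\right)^{2} - -193\right) + \left(-13 - -55\right) \left(-217\right) = \left(\left(-20\right)^{2} + 193\right) + \left(-13 + 55\right) \left(-217\right) = \left(400 + 193\right) + 42 \left(-217\right) = 593 - 9114 = -8521$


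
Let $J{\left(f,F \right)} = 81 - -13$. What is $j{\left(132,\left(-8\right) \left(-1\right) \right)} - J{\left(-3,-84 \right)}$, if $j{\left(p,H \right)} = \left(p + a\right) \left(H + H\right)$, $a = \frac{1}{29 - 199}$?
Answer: $\frac{171522}{85} \approx 2017.9$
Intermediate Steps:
$a = - \frac{1}{170}$ ($a = \frac{1}{-170} = - \frac{1}{170} \approx -0.0058824$)
$J{\left(f,F \right)} = 94$ ($J{\left(f,F \right)} = 81 + 13 = 94$)
$j{\left(p,H \right)} = 2 H \left(- \frac{1}{170} + p\right)$ ($j{\left(p,H \right)} = \left(p - \frac{1}{170}\right) \left(H + H\right) = \left(- \frac{1}{170} + p\right) 2 H = 2 H \left(- \frac{1}{170} + p\right)$)
$j{\left(132,\left(-8\right) \left(-1\right) \right)} - J{\left(-3,-84 \right)} = \frac{\left(-8\right) \left(-1\right) \left(-1 + 170 \cdot 132\right)}{85} - 94 = \frac{1}{85} \cdot 8 \left(-1 + 22440\right) - 94 = \frac{1}{85} \cdot 8 \cdot 22439 - 94 = \frac{179512}{85} - 94 = \frac{171522}{85}$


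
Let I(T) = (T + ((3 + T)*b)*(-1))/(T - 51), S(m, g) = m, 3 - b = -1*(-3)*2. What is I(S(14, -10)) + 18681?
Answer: 691132/37 ≈ 18679.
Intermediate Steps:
b = -3 (b = 3 - (-1*(-3))*2 = 3 - 3*2 = 3 - 1*6 = 3 - 6 = -3)
I(T) = (9 + 4*T)/(-51 + T) (I(T) = (T + ((3 + T)*(-3))*(-1))/(T - 51) = (T + (-9 - 3*T)*(-1))/(-51 + T) = (T + (9 + 3*T))/(-51 + T) = (9 + 4*T)/(-51 + T))
I(S(14, -10)) + 18681 = (9 + 4*14)/(-51 + 14) + 18681 = (9 + 56)/(-37) + 18681 = -1/37*65 + 18681 = -65/37 + 18681 = 691132/37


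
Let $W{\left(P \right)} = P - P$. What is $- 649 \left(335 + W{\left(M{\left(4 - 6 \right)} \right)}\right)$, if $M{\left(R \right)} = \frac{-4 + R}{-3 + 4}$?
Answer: $-217415$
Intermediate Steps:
$M{\left(R \right)} = -4 + R$ ($M{\left(R \right)} = \frac{-4 + R}{1} = \left(-4 + R\right) 1 = -4 + R$)
$W{\left(P \right)} = 0$
$- 649 \left(335 + W{\left(M{\left(4 - 6 \right)} \right)}\right) = - 649 \left(335 + 0\right) = \left(-649\right) 335 = -217415$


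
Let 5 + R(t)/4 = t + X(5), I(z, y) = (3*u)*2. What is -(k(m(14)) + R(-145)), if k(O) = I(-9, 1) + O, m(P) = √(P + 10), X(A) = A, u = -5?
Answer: 610 - 2*√6 ≈ 605.10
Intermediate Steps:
I(z, y) = -30 (I(z, y) = (3*(-5))*2 = -15*2 = -30)
m(P) = √(10 + P)
R(t) = 4*t (R(t) = -20 + 4*(t + 5) = -20 + 4*(5 + t) = -20 + (20 + 4*t) = 4*t)
k(O) = -30 + O
-(k(m(14)) + R(-145)) = -((-30 + √(10 + 14)) + 4*(-145)) = -((-30 + √24) - 580) = -((-30 + 2*√6) - 580) = -(-610 + 2*√6) = 610 - 2*√6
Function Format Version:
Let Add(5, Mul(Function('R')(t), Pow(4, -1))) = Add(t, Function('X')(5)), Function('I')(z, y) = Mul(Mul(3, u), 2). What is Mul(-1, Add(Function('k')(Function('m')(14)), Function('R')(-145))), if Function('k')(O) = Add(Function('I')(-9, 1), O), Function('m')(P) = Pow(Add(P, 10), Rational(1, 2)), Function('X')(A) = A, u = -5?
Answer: Add(610, Mul(-2, Pow(6, Rational(1, 2)))) ≈ 605.10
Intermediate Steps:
Function('I')(z, y) = -30 (Function('I')(z, y) = Mul(Mul(3, -5), 2) = Mul(-15, 2) = -30)
Function('m')(P) = Pow(Add(10, P), Rational(1, 2))
Function('R')(t) = Mul(4, t) (Function('R')(t) = Add(-20, Mul(4, Add(t, 5))) = Add(-20, Mul(4, Add(5, t))) = Add(-20, Add(20, Mul(4, t))) = Mul(4, t))
Function('k')(O) = Add(-30, O)
Mul(-1, Add(Function('k')(Function('m')(14)), Function('R')(-145))) = Mul(-1, Add(Add(-30, Pow(Add(10, 14), Rational(1, 2))), Mul(4, -145))) = Mul(-1, Add(Add(-30, Pow(24, Rational(1, 2))), -580)) = Mul(-1, Add(Add(-30, Mul(2, Pow(6, Rational(1, 2)))), -580)) = Mul(-1, Add(-610, Mul(2, Pow(6, Rational(1, 2))))) = Add(610, Mul(-2, Pow(6, Rational(1, 2))))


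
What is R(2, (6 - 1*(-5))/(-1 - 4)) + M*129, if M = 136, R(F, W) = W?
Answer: 87709/5 ≈ 17542.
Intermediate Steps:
R(2, (6 - 1*(-5))/(-1 - 4)) + M*129 = (6 - 1*(-5))/(-1 - 4) + 136*129 = (6 + 5)/(-5) + 17544 = 11*(-⅕) + 17544 = -11/5 + 17544 = 87709/5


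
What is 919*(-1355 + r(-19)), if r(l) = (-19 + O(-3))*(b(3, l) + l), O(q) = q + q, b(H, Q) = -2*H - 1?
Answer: -647895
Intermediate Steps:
b(H, Q) = -1 - 2*H
O(q) = 2*q
r(l) = 175 - 25*l (r(l) = (-19 + 2*(-3))*((-1 - 2*3) + l) = (-19 - 6)*((-1 - 6) + l) = -25*(-7 + l) = 175 - 25*l)
919*(-1355 + r(-19)) = 919*(-1355 + (175 - 25*(-19))) = 919*(-1355 + (175 + 475)) = 919*(-1355 + 650) = 919*(-705) = -647895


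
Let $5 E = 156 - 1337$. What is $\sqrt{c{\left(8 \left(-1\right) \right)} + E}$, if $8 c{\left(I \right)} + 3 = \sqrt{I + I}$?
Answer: $\frac{\sqrt{-94630 + 200 i}}{20} \approx 0.016254 + 15.381 i$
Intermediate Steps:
$E = - \frac{1181}{5}$ ($E = \frac{156 - 1337}{5} = \frac{1}{5} \left(-1181\right) = - \frac{1181}{5} \approx -236.2$)
$c{\left(I \right)} = - \frac{3}{8} + \frac{\sqrt{2} \sqrt{I}}{8}$ ($c{\left(I \right)} = - \frac{3}{8} + \frac{\sqrt{I + I}}{8} = - \frac{3}{8} + \frac{\sqrt{2 I}}{8} = - \frac{3}{8} + \frac{\sqrt{2} \sqrt{I}}{8}$)
$\sqrt{c{\left(8 \left(-1\right) \right)} + E} = \sqrt{\left(- \frac{3}{8} + \frac{\sqrt{2} \sqrt{8 \left(-1\right)}}{8}\right) - \frac{1181}{5}} = \sqrt{\left(- \frac{3}{8} + \frac{\sqrt{2} \sqrt{-8}}{8}\right) - \frac{1181}{5}} = \sqrt{\left(- \frac{3}{8} + \frac{\sqrt{2} \cdot 2 i \sqrt{2}}{8}\right) - \frac{1181}{5}} = \sqrt{\left(- \frac{3}{8} + \frac{i}{2}\right) - \frac{1181}{5}} = \sqrt{- \frac{9463}{40} + \frac{i}{2}}$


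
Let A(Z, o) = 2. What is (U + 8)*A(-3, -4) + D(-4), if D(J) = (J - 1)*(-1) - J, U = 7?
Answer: 39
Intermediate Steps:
D(J) = 1 - 2*J (D(J) = (-1 + J)*(-1) - J = (1 - J) - J = 1 - 2*J)
(U + 8)*A(-3, -4) + D(-4) = (7 + 8)*2 + (1 - 2*(-4)) = 15*2 + (1 + 8) = 30 + 9 = 39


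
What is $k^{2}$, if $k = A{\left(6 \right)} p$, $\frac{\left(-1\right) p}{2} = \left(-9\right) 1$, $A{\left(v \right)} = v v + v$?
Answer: $571536$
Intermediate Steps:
$A{\left(v \right)} = v + v^{2}$ ($A{\left(v \right)} = v^{2} + v = v + v^{2}$)
$p = 18$ ($p = - 2 \left(\left(-9\right) 1\right) = \left(-2\right) \left(-9\right) = 18$)
$k = 756$ ($k = 6 \left(1 + 6\right) 18 = 6 \cdot 7 \cdot 18 = 42 \cdot 18 = 756$)
$k^{2} = 756^{2} = 571536$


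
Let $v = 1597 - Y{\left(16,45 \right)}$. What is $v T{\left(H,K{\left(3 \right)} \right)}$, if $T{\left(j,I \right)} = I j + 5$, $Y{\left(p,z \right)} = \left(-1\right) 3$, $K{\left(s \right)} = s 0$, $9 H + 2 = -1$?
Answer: $8000$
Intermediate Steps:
$H = - \frac{1}{3}$ ($H = - \frac{2}{9} + \frac{1}{9} \left(-1\right) = - \frac{2}{9} - \frac{1}{9} = - \frac{1}{3} \approx -0.33333$)
$K{\left(s \right)} = 0$
$Y{\left(p,z \right)} = -3$
$T{\left(j,I \right)} = 5 + I j$
$v = 1600$ ($v = 1597 - -3 = 1597 + 3 = 1600$)
$v T{\left(H,K{\left(3 \right)} \right)} = 1600 \left(5 + 0 \left(- \frac{1}{3}\right)\right) = 1600 \left(5 + 0\right) = 1600 \cdot 5 = 8000$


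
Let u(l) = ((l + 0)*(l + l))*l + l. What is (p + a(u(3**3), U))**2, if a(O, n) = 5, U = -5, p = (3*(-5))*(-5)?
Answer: 6400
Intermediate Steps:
u(l) = l + 2*l**3 (u(l) = (l*(2*l))*l + l = (2*l**2)*l + l = 2*l**3 + l = l + 2*l**3)
p = 75 (p = -15*(-5) = 75)
(p + a(u(3**3), U))**2 = (75 + 5)**2 = 80**2 = 6400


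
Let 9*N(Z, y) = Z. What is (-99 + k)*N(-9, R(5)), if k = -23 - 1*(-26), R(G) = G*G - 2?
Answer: 96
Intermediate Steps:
R(G) = -2 + G**2 (R(G) = G**2 - 2 = -2 + G**2)
N(Z, y) = Z/9
k = 3 (k = -23 + 26 = 3)
(-99 + k)*N(-9, R(5)) = (-99 + 3)*((1/9)*(-9)) = -96*(-1) = 96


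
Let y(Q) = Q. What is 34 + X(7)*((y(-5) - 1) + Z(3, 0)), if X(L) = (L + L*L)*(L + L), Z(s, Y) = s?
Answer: -2318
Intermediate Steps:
X(L) = 2*L*(L + L**2) (X(L) = (L + L**2)*(2*L) = 2*L*(L + L**2))
34 + X(7)*((y(-5) - 1) + Z(3, 0)) = 34 + (2*7**2*(1 + 7))*((-5 - 1) + 3) = 34 + (2*49*8)*(-6 + 3) = 34 + 784*(-3) = 34 - 2352 = -2318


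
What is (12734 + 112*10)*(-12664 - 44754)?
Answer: -795468972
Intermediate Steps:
(12734 + 112*10)*(-12664 - 44754) = (12734 + 1120)*(-57418) = 13854*(-57418) = -795468972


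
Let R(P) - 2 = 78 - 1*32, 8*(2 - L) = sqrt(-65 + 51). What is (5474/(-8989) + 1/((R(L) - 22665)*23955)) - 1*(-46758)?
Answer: 227715621207525191/4870152422415 ≈ 46757.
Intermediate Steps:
L = 2 - I*sqrt(14)/8 (L = 2 - sqrt(-65 + 51)/8 = 2 - I*sqrt(14)/8 ≈ 2.0 - 0.46771*I)
R(P) = 48 (R(P) = 2 + (78 - 1*32) = 2 + (78 - 32) = 2 + 46 = 48)
(5474/(-8989) + 1/((R(L) - 22665)*23955)) - 1*(-46758) = (5474/(-8989) + 1/((48 - 22665)*23955)) - 1*(-46758) = (5474*(-1/8989) + (1/23955)/(-22617)) + 46758 = (-5474/8989 - 1/22617*1/23955) + 46758 = (-5474/8989 - 1/541790235) + 46758 = -2965759755379/4870152422415 + 46758 = 227715621207525191/4870152422415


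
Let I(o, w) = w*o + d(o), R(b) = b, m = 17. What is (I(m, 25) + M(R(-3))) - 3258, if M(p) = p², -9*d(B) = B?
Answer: -25433/9 ≈ -2825.9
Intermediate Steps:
d(B) = -B/9
I(o, w) = -o/9 + o*w (I(o, w) = w*o - o/9 = o*w - o/9 = -o/9 + o*w)
(I(m, 25) + M(R(-3))) - 3258 = (17*(-⅑ + 25) + (-3)²) - 3258 = (17*(224/9) + 9) - 3258 = (3808/9 + 9) - 3258 = 3889/9 - 3258 = -25433/9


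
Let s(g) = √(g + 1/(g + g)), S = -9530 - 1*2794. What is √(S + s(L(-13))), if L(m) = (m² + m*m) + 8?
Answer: √(-1475379984 + 346*√41421909)/346 ≈ 110.93*I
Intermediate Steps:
S = -12324 (S = -9530 - 2794 = -12324)
L(m) = 8 + 2*m² (L(m) = (m² + m²) + 8 = 2*m² + 8 = 8 + 2*m²)
s(g) = √(g + 1/(2*g))
√(S + s(L(-13))) = √(-12324 + √(2/(8 + 2*(-13)²) + 4*(8 + 2*(-13)²))/2) = √(-12324 + √(2/(8 + 2*169) + 4*(8 + 2*169))/2) = √(-12324 + √(2/(8 + 338) + 4*(8 + 338))/2) = √(-12324 + √(2/346 + 4*346)/2) = √(-12324 + √(2*(1/346) + 1384)/2) = √(-12324 + √(1/173 + 1384)/2) = √(-12324 + √(239433/173)/2) = √(-12324 + (√41421909/173)/2) = √(-12324 + √41421909/346)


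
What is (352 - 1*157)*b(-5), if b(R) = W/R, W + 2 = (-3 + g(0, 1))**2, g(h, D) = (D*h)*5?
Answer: -273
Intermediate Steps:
g(h, D) = 5*D*h
W = 7 (W = -2 + (-3 + 5*1*0)**2 = -2 + (-3 + 0)**2 = -2 + (-3)**2 = -2 + 9 = 7)
b(R) = 7/R
(352 - 1*157)*b(-5) = (352 - 1*157)*(7/(-5)) = (352 - 157)*(7*(-1/5)) = 195*(-7/5) = -273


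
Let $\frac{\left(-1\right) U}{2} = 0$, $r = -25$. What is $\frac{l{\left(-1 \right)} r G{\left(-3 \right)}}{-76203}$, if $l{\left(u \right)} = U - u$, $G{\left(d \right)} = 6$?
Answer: $\frac{50}{25401} \approx 0.0019684$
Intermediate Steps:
$U = 0$ ($U = \left(-2\right) 0 = 0$)
$l{\left(u \right)} = - u$ ($l{\left(u \right)} = 0 - u = - u$)
$\frac{l{\left(-1 \right)} r G{\left(-3 \right)}}{-76203} = \frac{\left(-1\right) \left(-1\right) \left(-25\right) 6}{-76203} = 1 \left(-25\right) 6 \left(- \frac{1}{76203}\right) = \left(-25\right) 6 \left(- \frac{1}{76203}\right) = \left(-150\right) \left(- \frac{1}{76203}\right) = \frac{50}{25401}$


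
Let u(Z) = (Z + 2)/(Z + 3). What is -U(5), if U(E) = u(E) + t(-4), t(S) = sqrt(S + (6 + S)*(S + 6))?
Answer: -7/8 ≈ -0.87500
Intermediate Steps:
u(Z) = (2 + Z)/(3 + Z)
t(S) = sqrt(S + (6 + S)**2) (t(S) = sqrt(S + (6 + S)*(6 + S)) = sqrt(S + (6 + S)**2))
U(E) = (2 + E)/(3 + E) (U(E) = (2 + E)/(3 + E) + sqrt(-4 + (6 - 4)**2) = (2 + E)/(3 + E) + sqrt(-4 + 2**2) = (2 + E)/(3 + E) + sqrt(-4 + 4) = (2 + E)/(3 + E) + sqrt(0) = (2 + E)/(3 + E) + 0 = (2 + E)/(3 + E))
-U(5) = -(2 + 5)/(3 + 5) = -7/8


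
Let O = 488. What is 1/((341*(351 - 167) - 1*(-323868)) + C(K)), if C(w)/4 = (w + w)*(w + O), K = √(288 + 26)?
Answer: 97281/36657936388 - 244*√314/9164484097 ≈ 2.1820e-6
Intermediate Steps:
K = √314 ≈ 17.720
C(w) = 8*w*(488 + w) (C(w) = 4*((w + w)*(w + 488)) = 4*((2*w)*(488 + w)) = 4*(2*w*(488 + w)) = 8*w*(488 + w))
1/((341*(351 - 167) - 1*(-323868)) + C(K)) = 1/((341*(351 - 167) - 1*(-323868)) + 8*√314*(488 + √314)) = 1/((341*184 + 323868) + 8*√314*(488 + √314)) = 1/((62744 + 323868) + 8*√314*(488 + √314)) = 1/(386612 + 8*√314*(488 + √314))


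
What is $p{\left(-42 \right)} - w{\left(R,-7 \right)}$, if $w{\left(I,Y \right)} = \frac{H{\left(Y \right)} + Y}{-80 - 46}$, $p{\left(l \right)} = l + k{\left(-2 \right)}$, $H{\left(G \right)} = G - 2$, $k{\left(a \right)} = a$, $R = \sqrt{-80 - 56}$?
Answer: $- \frac{2780}{63} \approx -44.127$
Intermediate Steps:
$R = 2 i \sqrt{34}$ ($R = \sqrt{-136} = 2 i \sqrt{34} \approx 11.662 i$)
$H{\left(G \right)} = -2 + G$ ($H{\left(G \right)} = G - 2 = -2 + G$)
$p{\left(l \right)} = -2 + l$ ($p{\left(l \right)} = l - 2 = -2 + l$)
$w{\left(I,Y \right)} = \frac{1}{63} - \frac{Y}{63}$ ($w{\left(I,Y \right)} = \frac{\left(-2 + Y\right) + Y}{-80 - 46} = \frac{-2 + 2 Y}{-126} = \left(-2 + 2 Y\right) \left(- \frac{1}{126}\right) = \frac{1}{63} - \frac{Y}{63}$)
$p{\left(-42 \right)} - w{\left(R,-7 \right)} = \left(-2 - 42\right) - \left(\frac{1}{63} - - \frac{1}{9}\right) = -44 - \left(\frac{1}{63} + \frac{1}{9}\right) = -44 - \frac{8}{63} = - \frac{2780}{63}$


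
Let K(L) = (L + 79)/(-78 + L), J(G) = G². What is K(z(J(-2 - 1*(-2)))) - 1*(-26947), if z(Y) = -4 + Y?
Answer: 2209579/82 ≈ 26946.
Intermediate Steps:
K(L) = (79 + L)/(-78 + L)
K(z(J(-2 - 1*(-2)))) - 1*(-26947) = (79 + (-4 + (-2 - 1*(-2))²))/(-78 + (-4 + (-2 - 1*(-2))²)) - 1*(-26947) = (79 + (-4 + (-2 + 2)²))/(-78 + (-4 + (-2 + 2)²)) + 26947 = (79 + (-4 + 0²))/(-78 + (-4 + 0²)) + 26947 = (79 + (-4 + 0))/(-78 + (-4 + 0)) + 26947 = (79 - 4)/(-78 - 4) + 26947 = 75/(-82) + 26947 = -1/82*75 + 26947 = -75/82 + 26947 = 2209579/82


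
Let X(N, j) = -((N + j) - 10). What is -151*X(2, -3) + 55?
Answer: -1606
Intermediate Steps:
X(N, j) = 10 - N - j (X(N, j) = -(-10 + N + j) = 10 - N - j)
-151*X(2, -3) + 55 = -151*(10 - 1*2 - 1*(-3)) + 55 = -151*(10 - 2 + 3) + 55 = -151*11 + 55 = -1661 + 55 = -1606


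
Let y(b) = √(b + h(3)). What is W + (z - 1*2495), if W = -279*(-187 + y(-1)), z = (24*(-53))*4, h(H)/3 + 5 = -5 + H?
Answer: 44590 - 279*I*√22 ≈ 44590.0 - 1308.6*I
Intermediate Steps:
h(H) = -30 + 3*H (h(H) = -15 + 3*(-5 + H) = -15 + (-15 + 3*H) = -30 + 3*H)
z = -5088 (z = -1272*4 = -5088)
y(b) = √(-21 + b) (y(b) = √(b + (-30 + 3*3)) = √(b + (-30 + 9)) = √(b - 21) = √(-21 + b))
W = 52173 - 279*I*√22 (W = -279*(-187 + √(-21 - 1)) = -279*(-187 + √(-22)) = -279*(-187 + I*√22) = 52173 - 279*I*√22 ≈ 52173.0 - 1308.6*I)
W + (z - 1*2495) = (52173 - 279*I*√22) + (-5088 - 1*2495) = (52173 - 279*I*√22) + (-5088 - 2495) = (52173 - 279*I*√22) - 7583 = 44590 - 279*I*√22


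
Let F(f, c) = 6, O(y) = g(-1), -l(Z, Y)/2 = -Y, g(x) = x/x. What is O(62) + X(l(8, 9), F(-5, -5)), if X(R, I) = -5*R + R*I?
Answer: 19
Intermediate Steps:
g(x) = 1
l(Z, Y) = 2*Y (l(Z, Y) = -(-2)*Y = 2*Y)
O(y) = 1
X(R, I) = -5*R + I*R
O(62) + X(l(8, 9), F(-5, -5)) = 1 + (2*9)*(-5 + 6) = 1 + 18*1 = 1 + 18 = 19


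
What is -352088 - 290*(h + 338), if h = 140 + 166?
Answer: -538848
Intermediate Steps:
h = 306
-352088 - 290*(h + 338) = -352088 - 290*(306 + 338) = -352088 - 290*644 = -352088 - 186760 = -538848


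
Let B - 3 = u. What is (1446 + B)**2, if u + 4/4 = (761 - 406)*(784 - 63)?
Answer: 66256304409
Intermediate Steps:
u = 255954 (u = -1 + (761 - 406)*(784 - 63) = -1 + 355*721 = -1 + 255955 = 255954)
B = 255957 (B = 3 + 255954 = 255957)
(1446 + B)**2 = (1446 + 255957)**2 = 257403**2 = 66256304409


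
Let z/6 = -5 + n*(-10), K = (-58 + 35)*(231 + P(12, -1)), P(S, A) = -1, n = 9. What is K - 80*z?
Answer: 40310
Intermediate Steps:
K = -5290 (K = (-58 + 35)*(231 - 1) = -23*230 = -5290)
z = -570 (z = 6*(-5 + 9*(-10)) = 6*(-5 - 90) = 6*(-95) = -570)
K - 80*z = -5290 - 80*(-570) = -5290 + 45600 = 40310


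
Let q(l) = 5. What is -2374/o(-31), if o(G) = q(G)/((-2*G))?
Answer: -147188/5 ≈ -29438.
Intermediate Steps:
o(G) = -5/(2*G) (o(G) = 5/((-2*G)) = 5*(-1/(2*G)) = -5/(2*G))
-2374/o(-31) = -2374/((-5/2/(-31))) = -2374/((-5/2*(-1/31))) = -2374/5/62 = -2374*62/5 = -147188/5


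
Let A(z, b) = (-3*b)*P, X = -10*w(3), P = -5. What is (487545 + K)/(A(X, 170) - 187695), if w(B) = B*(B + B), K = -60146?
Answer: -427399/185145 ≈ -2.3085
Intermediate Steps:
w(B) = 2*B² (w(B) = B*(2*B) = 2*B²)
X = -180 (X = -20*3² = -20*9 = -10*18 = -180)
A(z, b) = 15*b (A(z, b) = -3*b*(-5) = 15*b)
(487545 + K)/(A(X, 170) - 187695) = (487545 - 60146)/(15*170 - 187695) = 427399/(2550 - 187695) = 427399/(-185145) = 427399*(-1/185145) = -427399/185145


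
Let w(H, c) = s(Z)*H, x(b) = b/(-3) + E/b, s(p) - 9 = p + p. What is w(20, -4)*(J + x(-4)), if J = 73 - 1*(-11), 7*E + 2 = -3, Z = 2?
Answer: 466895/21 ≈ 22233.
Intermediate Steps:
E = -5/7 (E = -2/7 + (1/7)*(-3) = -2/7 - 3/7 = -5/7 ≈ -0.71429)
J = 84 (J = 73 + 11 = 84)
s(p) = 9 + 2*p (s(p) = 9 + (p + p) = 9 + 2*p)
x(b) = -5/(7*b) - b/3 (x(b) = b/(-3) - 5/(7*b) = b*(-1/3) - 5/(7*b) = -b/3 - 5/(7*b) = -5/(7*b) - b/3)
w(H, c) = 13*H (w(H, c) = (9 + 2*2)*H = (9 + 4)*H = 13*H)
w(20, -4)*(J + x(-4)) = (13*20)*(84 + (-5/7/(-4) - 1/3*(-4))) = 260*(84 + (-5/7*(-1/4) + 4/3)) = 260*(84 + (5/28 + 4/3)) = 260*(84 + 127/84) = 260*(7183/84) = 466895/21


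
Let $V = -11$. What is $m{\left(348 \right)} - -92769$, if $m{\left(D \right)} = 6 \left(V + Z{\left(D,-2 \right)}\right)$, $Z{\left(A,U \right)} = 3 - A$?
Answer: $90633$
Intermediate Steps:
$m{\left(D \right)} = -48 - 6 D$ ($m{\left(D \right)} = 6 \left(-11 - \left(-3 + D\right)\right) = 6 \left(-8 - D\right) = -48 - 6 D$)
$m{\left(348 \right)} - -92769 = \left(-48 - 2088\right) - -92769 = \left(-48 - 2088\right) + 92769 = -2136 + 92769 = 90633$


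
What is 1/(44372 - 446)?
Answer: 1/43926 ≈ 2.2766e-5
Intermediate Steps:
1/(44372 - 446) = 1/43926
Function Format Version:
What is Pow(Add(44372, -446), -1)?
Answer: Rational(1, 43926) ≈ 2.2766e-5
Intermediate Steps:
Pow(Add(44372, -446), -1) = Pow(43926, -1) = Rational(1, 43926)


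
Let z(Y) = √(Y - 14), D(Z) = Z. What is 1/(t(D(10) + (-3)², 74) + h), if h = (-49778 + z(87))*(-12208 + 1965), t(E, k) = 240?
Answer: 509876294/259973827524083859 + 10243*√73/259973827524083859 ≈ 1.9616e-9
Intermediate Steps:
z(Y) = √(-14 + Y)
h = 509876054 - 10243*√73 (h = (-49778 + √(-14 + 87))*(-12208 + 1965) = (-49778 + √73)*(-10243) = 509876054 - 10243*√73 ≈ 5.0979e+8)
1/(t(D(10) + (-3)², 74) + h) = 1/(240 + (509876054 - 10243*√73)) = 1/(509876294 - 10243*√73)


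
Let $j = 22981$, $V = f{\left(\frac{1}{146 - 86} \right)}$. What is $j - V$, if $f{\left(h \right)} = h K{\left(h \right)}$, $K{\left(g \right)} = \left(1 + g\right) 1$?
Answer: $\frac{82731539}{3600} \approx 22981.0$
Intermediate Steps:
$K{\left(g \right)} = 1 + g$
$f{\left(h \right)} = h \left(1 + h\right)$
$V = \frac{61}{3600}$ ($V = \frac{1 + \frac{1}{146 - 86}}{146 - 86} = \frac{1 + \frac{1}{60}}{60} = \frac{1}{60} \cdot \frac{61}{60} = \frac{61}{3600} \approx 0.016944$)
$j - V = 22981 - \frac{61}{3600} = \frac{82731539}{3600}$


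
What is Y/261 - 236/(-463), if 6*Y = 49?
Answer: 392263/725058 ≈ 0.54101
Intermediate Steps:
Y = 49/6 (Y = (⅙)*49 = 49/6 ≈ 8.1667)
Y/261 - 236/(-463) = (49/6)/261 - 236/(-463) = (49/6)*(1/261) - 236*(-1/463) = 49/1566 + 236/463 = 392263/725058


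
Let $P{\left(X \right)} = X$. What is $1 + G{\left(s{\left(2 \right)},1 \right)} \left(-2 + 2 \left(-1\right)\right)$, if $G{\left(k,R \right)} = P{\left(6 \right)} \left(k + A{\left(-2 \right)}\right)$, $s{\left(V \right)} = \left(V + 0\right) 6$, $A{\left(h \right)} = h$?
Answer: $-239$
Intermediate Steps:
$s{\left(V \right)} = 6 V$ ($s{\left(V \right)} = V 6 = 6 V$)
$G{\left(k,R \right)} = -12 + 6 k$ ($G{\left(k,R \right)} = 6 \left(k - 2\right) = 6 \left(-2 + k\right) = -12 + 6 k$)
$1 + G{\left(s{\left(2 \right)},1 \right)} \left(-2 + 2 \left(-1\right)\right) = 1 + \left(-12 + 6 \cdot 6 \cdot 2\right) \left(-2 + 2 \left(-1\right)\right) = 1 + \left(-12 + 6 \cdot 12\right) \left(-2 - 2\right) = 1 + \left(-12 + 72\right) \left(-4\right) = 1 + 60 \left(-4\right) = 1 - 240 = -239$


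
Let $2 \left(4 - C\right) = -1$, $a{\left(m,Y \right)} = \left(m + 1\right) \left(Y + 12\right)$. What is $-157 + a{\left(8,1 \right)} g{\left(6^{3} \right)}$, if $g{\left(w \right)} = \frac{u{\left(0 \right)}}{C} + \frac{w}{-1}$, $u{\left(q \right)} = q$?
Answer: $-25429$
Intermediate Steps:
$a{\left(m,Y \right)} = \left(1 + m\right) \left(12 + Y\right)$
$C = \frac{9}{2}$ ($C = 4 - - \frac{1}{2} = 4 + \frac{1}{2} = \frac{9}{2} \approx 4.5$)
$g{\left(w \right)} = - w$ ($g{\left(w \right)} = \frac{0}{\frac{9}{2}} + \frac{w}{-1} = 0 \cdot \frac{2}{9} + w \left(-1\right) = 0 - w = - w$)
$-157 + a{\left(8,1 \right)} g{\left(6^{3} \right)} = -157 + \left(12 + 1 + 12 \cdot 8 + 1 \cdot 8\right) \left(- 6^{3}\right) = -157 + \left(12 + 1 + 96 + 8\right) \left(\left(-1\right) 216\right) = -157 + 117 \left(-216\right) = -157 - 25272 = -25429$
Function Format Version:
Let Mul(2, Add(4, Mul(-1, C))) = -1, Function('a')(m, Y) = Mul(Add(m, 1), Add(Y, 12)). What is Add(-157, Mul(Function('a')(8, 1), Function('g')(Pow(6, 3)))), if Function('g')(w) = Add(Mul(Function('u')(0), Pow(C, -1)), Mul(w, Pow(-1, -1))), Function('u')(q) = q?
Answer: -25429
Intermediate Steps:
Function('a')(m, Y) = Mul(Add(1, m), Add(12, Y))
C = Rational(9, 2) (C = Add(4, Mul(Rational(-1, 2), -1)) = Add(4, Rational(1, 2)) = Rational(9, 2) ≈ 4.5000)
Function('g')(w) = Mul(-1, w) (Function('g')(w) = Add(Mul(0, Pow(Rational(9, 2), -1)), Mul(w, Pow(-1, -1))) = Add(Mul(0, Rational(2, 9)), Mul(w, -1)) = Add(0, Mul(-1, w)) = Mul(-1, w))
Add(-157, Mul(Function('a')(8, 1), Function('g')(Pow(6, 3)))) = Add(-157, Mul(Add(12, 1, Mul(12, 8), Mul(1, 8)), Mul(-1, Pow(6, 3)))) = Add(-157, Mul(Add(12, 1, 96, 8), Mul(-1, 216))) = Add(-157, Mul(117, -216)) = Add(-157, -25272) = -25429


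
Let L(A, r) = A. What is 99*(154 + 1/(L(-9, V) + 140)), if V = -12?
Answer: 1997325/131 ≈ 15247.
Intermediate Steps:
99*(154 + 1/(L(-9, V) + 140)) = 99*(154 + 1/(-9 + 140)) = 99*(154 + 1/131) = 99*(20175/131) = 1997325/131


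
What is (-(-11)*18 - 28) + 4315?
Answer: 4485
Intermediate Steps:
(-(-11)*18 - 28) + 4315 = (-11*(-18) - 28) + 4315 = (198 - 28) + 4315 = 170 + 4315 = 4485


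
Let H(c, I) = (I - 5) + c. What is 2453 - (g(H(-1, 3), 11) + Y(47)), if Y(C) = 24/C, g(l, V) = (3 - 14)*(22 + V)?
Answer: 132328/47 ≈ 2815.5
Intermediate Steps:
H(c, I) = -5 + I + c (H(c, I) = (-5 + I) + c = -5 + I + c)
g(l, V) = -242 - 11*V (g(l, V) = -11*(22 + V) = -242 - 11*V)
2453 - (g(H(-1, 3), 11) + Y(47)) = 2453 - ((-242 - 11*11) + 24/47) = 2453 - ((-242 - 121) + 24*(1/47)) = 2453 - (-363 + 24/47) = 2453 - 1*(-17037/47) = 2453 + 17037/47 = 132328/47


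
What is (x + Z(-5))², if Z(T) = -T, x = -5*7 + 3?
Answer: 729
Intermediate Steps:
x = -32 (x = -35 + 3 = -32)
(x + Z(-5))² = (-32 - 1*(-5))² = (-32 + 5)² = (-27)² = 729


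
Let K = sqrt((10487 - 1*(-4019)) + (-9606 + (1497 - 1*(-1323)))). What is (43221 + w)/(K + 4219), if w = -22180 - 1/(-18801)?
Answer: 1669001981398/334511923041 - 791183684*sqrt(1930)/334511923041 ≈ 4.8855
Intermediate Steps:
w = -417006179/18801 (w = -22180 - 1*(-1/18801) = -22180 + 1/18801 = -417006179/18801 ≈ -22180.)
K = 2*sqrt(1930) (K = sqrt((10487 + 4019) + (-9606 + (1497 + 1323))) = sqrt(14506 + (-9606 + 2820)) = sqrt(14506 - 6786) = sqrt(7720) = 2*sqrt(1930) ≈ 87.864)
(43221 + w)/(K + 4219) = (43221 - 417006179/18801)/(2*sqrt(1930) + 4219) = 395591842/(18801*(4219 + 2*sqrt(1930)))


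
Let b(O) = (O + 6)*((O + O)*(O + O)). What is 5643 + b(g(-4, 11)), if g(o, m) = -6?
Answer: 5643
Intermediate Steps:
b(O) = 4*O²*(6 + O) (b(O) = (6 + O)*((2*O)*(2*O)) = (6 + O)*(4*O²) = 4*O²*(6 + O))
5643 + b(g(-4, 11)) = 5643 + 4*(-6)²*(6 - 6) = 5643 + 4*36*0 = 5643 + 0 = 5643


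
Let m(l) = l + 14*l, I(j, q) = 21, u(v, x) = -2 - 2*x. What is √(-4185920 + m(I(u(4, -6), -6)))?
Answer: I*√4185605 ≈ 2045.9*I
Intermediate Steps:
m(l) = 15*l
√(-4185920 + m(I(u(4, -6), -6))) = √(-4185920 + 15*21) = √(-4185920 + 315) = √(-4185605) = I*√4185605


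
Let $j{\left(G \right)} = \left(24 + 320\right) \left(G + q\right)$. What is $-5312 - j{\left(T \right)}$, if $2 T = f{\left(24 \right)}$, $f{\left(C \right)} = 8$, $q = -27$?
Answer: $2600$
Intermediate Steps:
$T = 4$ ($T = \frac{1}{2} \cdot 8 = 4$)
$j{\left(G \right)} = -9288 + 344 G$ ($j{\left(G \right)} = \left(24 + 320\right) \left(G - 27\right) = 344 \left(-27 + G\right) = -9288 + 344 G$)
$-5312 - j{\left(T \right)} = -5312 - \left(-9288 + 344 \cdot 4\right) = -5312 - \left(-9288 + 1376\right) = -5312 - -7912 = -5312 + 7912 = 2600$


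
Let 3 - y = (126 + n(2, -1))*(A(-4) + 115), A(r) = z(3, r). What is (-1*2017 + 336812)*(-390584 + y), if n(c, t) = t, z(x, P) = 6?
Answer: -135828340270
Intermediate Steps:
A(r) = 6
y = -15122 (y = 3 - (126 - 1)*(6 + 115) = 3 - 125*121 = 3 - 1*15125 = 3 - 15125 = -15122)
(-1*2017 + 336812)*(-390584 + y) = (-1*2017 + 336812)*(-390584 - 15122) = (-2017 + 336812)*(-405706) = 334795*(-405706) = -135828340270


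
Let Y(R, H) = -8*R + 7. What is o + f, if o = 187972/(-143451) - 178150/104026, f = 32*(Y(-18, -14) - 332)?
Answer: -43238502155957/7461316863 ≈ -5795.0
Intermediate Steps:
Y(R, H) = 7 - 8*R
f = -5792 (f = 32*((7 - 8*(-18)) - 332) = 32*((7 + 144) - 332) = 32*(151 - 332) = 32*(-181) = -5792)
o = -22554885461/7461316863 (o = 187972*(-1/143451) - 178150*1/104026 = -187972/143451 - 89075/52013 = -22554885461/7461316863 ≈ -3.0229)
o + f = -22554885461/7461316863 - 5792 = -43238502155957/7461316863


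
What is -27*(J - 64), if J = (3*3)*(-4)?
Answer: 2700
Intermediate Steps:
J = -36 (J = 9*(-4) = -36)
-27*(J - 64) = -27*(-36 - 64) = -27*(-100) = 2700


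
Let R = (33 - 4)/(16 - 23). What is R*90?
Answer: -2610/7 ≈ -372.86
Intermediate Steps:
R = -29/7 (R = 29/(-7) = 29*(-1/7) = -29/7 ≈ -4.1429)
R*90 = -29/7*90 = -2610/7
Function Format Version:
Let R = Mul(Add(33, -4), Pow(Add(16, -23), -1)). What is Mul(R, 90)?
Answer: Rational(-2610, 7) ≈ -372.86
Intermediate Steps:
R = Rational(-29, 7) (R = Mul(29, Pow(-7, -1)) = Mul(29, Rational(-1, 7)) = Rational(-29, 7) ≈ -4.1429)
Mul(R, 90) = Mul(Rational(-29, 7), 90) = Rational(-2610, 7)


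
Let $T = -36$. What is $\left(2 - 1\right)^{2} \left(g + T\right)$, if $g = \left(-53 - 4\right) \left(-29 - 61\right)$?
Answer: $5094$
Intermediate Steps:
$g = 5130$ ($g = \left(-57\right) \left(-90\right) = 5130$)
$\left(2 - 1\right)^{2} \left(g + T\right) = \left(2 - 1\right)^{2} \left(5130 - 36\right) = 1^{2} \cdot 5094 = 1 \cdot 5094 = 5094$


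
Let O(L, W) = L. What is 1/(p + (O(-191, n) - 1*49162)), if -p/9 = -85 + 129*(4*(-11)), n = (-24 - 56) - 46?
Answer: 1/2496 ≈ 0.00040064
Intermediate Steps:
n = -126 (n = -80 - 46 = -126)
p = 51849 (p = -9*(-85 + 129*(4*(-11))) = -9*(-85 + 129*(-44)) = -9*(-85 - 5676) = -9*(-5761) = 51849)
1/(p + (O(-191, n) - 1*49162)) = 1/(51849 + (-191 - 1*49162)) = 1/(51849 + (-191 - 49162)) = 1/(51849 - 49353) = 1/2496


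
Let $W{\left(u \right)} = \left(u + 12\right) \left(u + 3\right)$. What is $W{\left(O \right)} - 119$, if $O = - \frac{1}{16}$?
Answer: $- \frac{21487}{256} \approx -83.934$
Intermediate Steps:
$O = - \frac{1}{16}$ ($O = \left(-1\right) \frac{1}{16} = - \frac{1}{16} \approx -0.0625$)
$W{\left(u \right)} = \left(3 + u\right) \left(12 + u\right)$ ($W{\left(u \right)} = \left(12 + u\right) \left(3 + u\right) = \left(3 + u\right) \left(12 + u\right)$)
$W{\left(O \right)} - 119 = \left(36 + \left(- \frac{1}{16}\right)^{2} + 15 \left(- \frac{1}{16}\right)\right) - 119 = \left(36 + \frac{1}{256} - \frac{15}{16}\right) - 119 = \frac{8977}{256} - 119 = - \frac{21487}{256}$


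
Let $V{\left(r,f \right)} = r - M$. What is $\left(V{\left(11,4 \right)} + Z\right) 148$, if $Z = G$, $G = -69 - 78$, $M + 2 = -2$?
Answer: $-19536$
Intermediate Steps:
$M = -4$ ($M = -2 - 2 = -4$)
$G = -147$
$V{\left(r,f \right)} = 4 + r$ ($V{\left(r,f \right)} = r - -4 = r + 4 = 4 + r$)
$Z = -147$
$\left(V{\left(11,4 \right)} + Z\right) 148 = \left(\left(4 + 11\right) - 147\right) 148 = \left(15 - 147\right) 148 = \left(-132\right) 148 = -19536$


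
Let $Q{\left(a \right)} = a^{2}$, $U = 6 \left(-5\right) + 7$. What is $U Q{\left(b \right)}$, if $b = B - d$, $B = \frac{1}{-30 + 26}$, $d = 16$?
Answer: $- \frac{97175}{16} \approx -6073.4$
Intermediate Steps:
$U = -23$ ($U = -30 + 7 = -23$)
$B = - \frac{1}{4}$ ($B = \frac{1}{-4} = - \frac{1}{4} \approx -0.25$)
$b = - \frac{65}{4}$ ($b = - \frac{1}{4} - 16 = - \frac{65}{4} \approx -16.25$)
$U Q{\left(b \right)} = - 23 \left(- \frac{65}{4}\right)^{2} = \left(-23\right) \frac{4225}{16} = - \frac{97175}{16}$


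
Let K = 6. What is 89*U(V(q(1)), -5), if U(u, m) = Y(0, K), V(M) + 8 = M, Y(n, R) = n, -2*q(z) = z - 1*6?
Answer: 0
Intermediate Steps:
q(z) = 3 - z/2 (q(z) = -(z - 1*6)/2 = -(z - 6)/2 = -(-6 + z)/2 = 3 - z/2)
V(M) = -8 + M
U(u, m) = 0
89*U(V(q(1)), -5) = 89*0 = 0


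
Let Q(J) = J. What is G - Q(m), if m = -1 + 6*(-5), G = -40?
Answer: -9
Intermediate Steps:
m = -31 (m = -1 - 30 = -31)
G - Q(m) = -40 - 1*(-31) = -40 + 31 = -9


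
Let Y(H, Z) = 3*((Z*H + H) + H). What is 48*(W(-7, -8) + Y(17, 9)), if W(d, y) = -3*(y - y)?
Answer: 26928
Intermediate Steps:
Y(H, Z) = 6*H + 3*H*Z (Y(H, Z) = 3*((H*Z + H) + H) = 3*((H + H*Z) + H) = 3*(2*H + H*Z) = 6*H + 3*H*Z)
W(d, y) = 0 (W(d, y) = -3*0 = 0)
48*(W(-7, -8) + Y(17, 9)) = 48*(0 + 3*17*(2 + 9)) = 48*(0 + 3*17*11) = 48*(0 + 561) = 48*561 = 26928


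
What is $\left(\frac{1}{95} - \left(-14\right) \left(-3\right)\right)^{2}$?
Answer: $\frac{15912121}{9025} \approx 1763.1$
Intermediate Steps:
$\left(\frac{1}{95} - \left(-14\right) \left(-3\right)\right)^{2} = \left(\frac{1}{95} - 42\right)^{2} = \left(- \frac{3989}{95}\right)^{2} = \frac{15912121}{9025}$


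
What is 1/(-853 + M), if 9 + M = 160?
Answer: -1/702 ≈ -0.0014245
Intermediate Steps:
M = 151 (M = -9 + 160 = 151)
1/(-853 + M) = 1/(-853 + 151) = 1/(-702) = -1/702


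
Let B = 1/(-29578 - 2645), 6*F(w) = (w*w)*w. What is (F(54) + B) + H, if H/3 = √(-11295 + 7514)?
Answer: 845660411/32223 + 3*I*√3781 ≈ 26244.0 + 184.47*I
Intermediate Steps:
F(w) = w³/6 (F(w) = ((w*w)*w)/6 = (w²*w)/6 = w³/6)
H = 3*I*√3781 (H = 3*√(-11295 + 7514) = 3*√(-3781) = 3*(I*√3781) = 3*I*√3781 ≈ 184.47*I)
B = -1/32223 (B = 1/(-32223) = -1/32223 ≈ -3.1034e-5)
(F(54) + B) + H = ((⅙)*54³ - 1/32223) + 3*I*√3781 = ((⅙)*157464 - 1/32223) + 3*I*√3781 = (26244 - 1/32223) + 3*I*√3781 = 845660411/32223 + 3*I*√3781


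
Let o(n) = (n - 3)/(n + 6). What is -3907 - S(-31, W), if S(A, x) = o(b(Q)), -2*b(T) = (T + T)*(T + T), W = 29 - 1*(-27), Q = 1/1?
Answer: -15623/4 ≈ -3905.8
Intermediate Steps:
Q = 1
W = 56 (W = 29 + 27 = 56)
b(T) = -2*T² (b(T) = -(T + T)*(T + T)/2 = -2*T*2*T/2 = -2*T²)
o(n) = (-3 + n)/(6 + n)
S(A, x) = -5/4 (S(A, x) = (-3 - 2*1²)/(6 - 2*1²) = (-3 - 2*1)/(6 - 2*1) = (-3 - 2)/(6 - 2) = -5/4)
-3907 - S(-31, W) = -3907 - 1*(-5/4) = -3907 + 5/4 = -15623/4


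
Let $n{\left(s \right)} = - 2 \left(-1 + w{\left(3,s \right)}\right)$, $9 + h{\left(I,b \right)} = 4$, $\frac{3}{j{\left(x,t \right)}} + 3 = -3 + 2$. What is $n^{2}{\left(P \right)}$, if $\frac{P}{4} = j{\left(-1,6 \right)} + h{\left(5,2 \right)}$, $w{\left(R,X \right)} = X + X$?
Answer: $8836$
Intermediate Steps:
$j{\left(x,t \right)} = - \frac{3}{4}$ ($j{\left(x,t \right)} = \frac{3}{-3 + \left(-3 + 2\right)} = \frac{3}{-3 - 1} = \frac{3}{-4} = 3 \left(- \frac{1}{4}\right) = - \frac{3}{4}$)
$h{\left(I,b \right)} = -5$ ($h{\left(I,b \right)} = -9 + 4 = -5$)
$w{\left(R,X \right)} = 2 X$
$P = -23$ ($P = 4 \left(- \frac{3}{4} - 5\right) = 4 \left(- \frac{23}{4}\right) = -23$)
$n{\left(s \right)} = 2 - 4 s$ ($n{\left(s \right)} = - 2 \left(-1 + 2 s\right) = 2 - 4 s$)
$n^{2}{\left(P \right)} = \left(2 - -92\right)^{2} = \left(2 + 92\right)^{2} = 94^{2} = 8836$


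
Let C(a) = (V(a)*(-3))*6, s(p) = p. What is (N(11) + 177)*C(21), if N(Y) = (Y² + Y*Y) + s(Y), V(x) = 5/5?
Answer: -7740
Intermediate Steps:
V(x) = 1 (V(x) = 5*(⅕) = 1)
C(a) = -18 (C(a) = (1*(-3))*6 = -3*6 = -18)
N(Y) = Y + 2*Y² (N(Y) = (Y² + Y*Y) + Y = (Y² + Y²) + Y = 2*Y² + Y = Y + 2*Y²)
(N(11) + 177)*C(21) = (11*(1 + 2*11) + 177)*(-18) = (11*(1 + 22) + 177)*(-18) = (11*23 + 177)*(-18) = (253 + 177)*(-18) = 430*(-18) = -7740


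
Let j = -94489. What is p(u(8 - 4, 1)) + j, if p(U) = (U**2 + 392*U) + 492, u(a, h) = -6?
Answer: -96313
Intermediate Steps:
p(U) = 492 + U**2 + 392*U
p(u(8 - 4, 1)) + j = (492 + (-6)**2 + 392*(-6)) - 94489 = (492 + 36 - 2352) - 94489 = -1824 - 94489 = -96313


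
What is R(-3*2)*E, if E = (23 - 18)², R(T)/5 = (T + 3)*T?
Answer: 2250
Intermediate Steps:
R(T) = 5*T*(3 + T) (R(T) = 5*((T + 3)*T) = 5*((3 + T)*T) = 5*(T*(3 + T)) = 5*T*(3 + T))
E = 25 (E = 5² = 25)
R(-3*2)*E = (5*(-3*2)*(3 - 3*2))*25 = (5*(-6)*(3 - 6))*25 = (5*(-6)*(-3))*25 = 90*25 = 2250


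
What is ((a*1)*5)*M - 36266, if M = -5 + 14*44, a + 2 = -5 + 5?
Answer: -42376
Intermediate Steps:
a = -2 (a = -2 + (-5 + 5) = -2 + 0 = -2)
M = 611 (M = -5 + 616 = 611)
((a*1)*5)*M - 36266 = (-2*1*5)*611 - 36266 = -2*5*611 - 36266 = -10*611 - 36266 = -6110 - 36266 = -42376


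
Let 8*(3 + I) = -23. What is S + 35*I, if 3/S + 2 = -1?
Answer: -1653/8 ≈ -206.63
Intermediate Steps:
S = -1 (S = 3/(-2 - 1) = 3/(-3) = 3*(-⅓) = -1)
I = -47/8 (I = -3 + (⅛)*(-23) = -3 - 23/8 = -47/8 ≈ -5.8750)
S + 35*I = -1 + 35*(-47/8) = -1 - 1645/8 = -1653/8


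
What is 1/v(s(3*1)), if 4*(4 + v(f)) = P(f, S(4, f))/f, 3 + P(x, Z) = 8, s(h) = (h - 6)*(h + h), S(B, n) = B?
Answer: -72/293 ≈ -0.24573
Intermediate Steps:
s(h) = 2*h*(-6 + h) (s(h) = (-6 + h)*(2*h) = 2*h*(-6 + h))
P(x, Z) = 5 (P(x, Z) = -3 + 8 = 5)
v(f) = -4 + 5/(4*f) (v(f) = -4 + (5/f)/4 = -4 + 5/(4*f))
1/v(s(3*1)) = 1/(-4 + 5/(4*((2*(3*1)*(-6 + 3*1))))) = 1/(-4 + 5/(4*((2*3*(-6 + 3))))) = 1/(-4 + 5/(4*((2*3*(-3))))) = 1/(-4 + (5/4)/(-18)) = 1/(-4 + (5/4)*(-1/18)) = 1/(-4 - 5/72) = 1/(-293/72) = -72/293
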